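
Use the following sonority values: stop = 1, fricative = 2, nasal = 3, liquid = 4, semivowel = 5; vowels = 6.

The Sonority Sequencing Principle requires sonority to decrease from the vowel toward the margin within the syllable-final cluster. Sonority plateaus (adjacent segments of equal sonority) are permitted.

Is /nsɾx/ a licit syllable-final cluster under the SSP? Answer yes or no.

/n/ — nasal, sonority 3.
/s/ — fricative, sonority 2.
/ɾ/ — liquid, sonority 4.
/x/ — fricative, sonority 2.
The profile is 3-2-4-2. Between /s/ (2) and /ɾ/ (4) sonority does not fall, so the cluster violates the SSP.

no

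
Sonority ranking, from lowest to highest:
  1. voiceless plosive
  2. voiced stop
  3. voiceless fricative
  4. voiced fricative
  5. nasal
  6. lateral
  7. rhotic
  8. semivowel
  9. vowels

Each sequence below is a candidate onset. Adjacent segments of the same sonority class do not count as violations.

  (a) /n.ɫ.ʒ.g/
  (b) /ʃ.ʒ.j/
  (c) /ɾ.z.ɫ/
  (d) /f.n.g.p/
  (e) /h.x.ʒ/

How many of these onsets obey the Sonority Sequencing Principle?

(a) sonority 5-6-4-2: ill-formed.
(b) sonority 3-4-8: well-formed.
(c) sonority 7-4-6: ill-formed.
(d) sonority 3-5-2-1: ill-formed.
(e) sonority 3-3-4: well-formed.

2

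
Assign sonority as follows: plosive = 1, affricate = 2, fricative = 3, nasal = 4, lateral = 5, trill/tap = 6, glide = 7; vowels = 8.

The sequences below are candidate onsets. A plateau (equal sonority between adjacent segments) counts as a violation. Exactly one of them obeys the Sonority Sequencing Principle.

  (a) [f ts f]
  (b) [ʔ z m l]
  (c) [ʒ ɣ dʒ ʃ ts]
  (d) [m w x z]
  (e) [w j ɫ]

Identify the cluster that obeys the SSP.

(a) [f ts f]: profile 3-2-3 — violates.
(b) [ʔ z m l]: profile 1-3-4-5 — obeys.
(c) [ʒ ɣ dʒ ʃ ts]: profile 3-3-2-3-2 — violates.
(d) [m w x z]: profile 4-7-3-3 — violates.
(e) [w j ɫ]: profile 7-7-5 — violates.

b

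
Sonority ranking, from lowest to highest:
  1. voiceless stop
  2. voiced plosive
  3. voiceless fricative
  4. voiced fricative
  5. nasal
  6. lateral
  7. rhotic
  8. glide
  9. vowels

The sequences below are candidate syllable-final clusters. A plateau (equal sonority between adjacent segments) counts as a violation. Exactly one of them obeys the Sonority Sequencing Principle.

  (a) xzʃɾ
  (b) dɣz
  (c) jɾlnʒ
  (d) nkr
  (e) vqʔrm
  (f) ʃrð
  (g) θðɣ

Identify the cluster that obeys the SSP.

c

(a) sonority 3-4-3-7: ill-formed.
(b) sonority 2-4-4: ill-formed.
(c) sonority 8-7-6-5-4: well-formed.
(d) sonority 5-1-7: ill-formed.
(e) sonority 4-1-1-7-5: ill-formed.
(f) sonority 3-7-4: ill-formed.
(g) sonority 3-4-4: ill-formed.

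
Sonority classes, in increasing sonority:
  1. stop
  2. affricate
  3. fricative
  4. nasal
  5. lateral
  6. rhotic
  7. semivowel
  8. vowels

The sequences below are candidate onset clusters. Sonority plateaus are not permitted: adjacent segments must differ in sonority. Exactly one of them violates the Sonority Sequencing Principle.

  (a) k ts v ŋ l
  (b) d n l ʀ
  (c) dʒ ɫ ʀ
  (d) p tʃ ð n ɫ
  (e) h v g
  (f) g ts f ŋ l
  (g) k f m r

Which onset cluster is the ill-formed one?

e

(a) sonority 1-2-3-4-5: well-formed.
(b) sonority 1-4-5-6: well-formed.
(c) sonority 2-5-6: well-formed.
(d) sonority 1-2-3-4-5: well-formed.
(e) sonority 3-3-1: ill-formed.
(f) sonority 1-2-3-4-5: well-formed.
(g) sonority 1-3-4-6: well-formed.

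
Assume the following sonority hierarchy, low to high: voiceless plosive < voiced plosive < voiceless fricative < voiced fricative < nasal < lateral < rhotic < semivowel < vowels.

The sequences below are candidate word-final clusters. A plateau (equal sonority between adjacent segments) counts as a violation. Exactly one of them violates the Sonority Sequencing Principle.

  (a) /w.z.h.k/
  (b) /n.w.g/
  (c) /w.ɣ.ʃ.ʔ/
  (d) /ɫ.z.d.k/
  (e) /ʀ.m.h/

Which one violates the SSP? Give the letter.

(a) /w.z.h.k/: profile 8-4-3-1 — obeys.
(b) /n.w.g/: profile 5-8-2 — violates.
(c) /w.ɣ.ʃ.ʔ/: profile 8-4-3-1 — obeys.
(d) /ɫ.z.d.k/: profile 6-4-2-1 — obeys.
(e) /ʀ.m.h/: profile 7-5-3 — obeys.

b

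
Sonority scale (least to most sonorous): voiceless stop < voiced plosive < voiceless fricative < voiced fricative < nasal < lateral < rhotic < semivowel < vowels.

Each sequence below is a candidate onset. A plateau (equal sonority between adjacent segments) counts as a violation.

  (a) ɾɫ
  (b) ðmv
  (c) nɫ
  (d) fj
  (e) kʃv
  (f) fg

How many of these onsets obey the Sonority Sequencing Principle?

(a) sonority 7-6: ill-formed.
(b) sonority 4-5-4: ill-formed.
(c) sonority 5-6: well-formed.
(d) sonority 3-8: well-formed.
(e) sonority 1-3-4: well-formed.
(f) sonority 3-2: ill-formed.

3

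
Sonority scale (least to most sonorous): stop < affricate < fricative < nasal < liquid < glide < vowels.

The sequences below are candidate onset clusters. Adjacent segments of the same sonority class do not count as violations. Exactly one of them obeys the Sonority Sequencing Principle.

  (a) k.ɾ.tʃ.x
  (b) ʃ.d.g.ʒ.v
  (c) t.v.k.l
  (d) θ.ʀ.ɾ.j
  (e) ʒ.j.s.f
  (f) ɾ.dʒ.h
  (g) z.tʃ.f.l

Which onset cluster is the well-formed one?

(a) k.ɾ.tʃ.x: profile 1-5-2-3 — violates.
(b) ʃ.d.g.ʒ.v: profile 3-1-1-3-3 — violates.
(c) t.v.k.l: profile 1-3-1-5 — violates.
(d) θ.ʀ.ɾ.j: profile 3-5-5-6 — obeys.
(e) ʒ.j.s.f: profile 3-6-3-3 — violates.
(f) ɾ.dʒ.h: profile 5-2-3 — violates.
(g) z.tʃ.f.l: profile 3-2-3-5 — violates.

d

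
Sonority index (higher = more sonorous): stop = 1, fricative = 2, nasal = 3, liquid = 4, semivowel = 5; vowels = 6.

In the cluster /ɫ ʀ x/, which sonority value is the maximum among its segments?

/ɫ/: liquid = 4.
/ʀ/: liquid = 4.
/x/: fricative = 2.
The maximum is 4.

4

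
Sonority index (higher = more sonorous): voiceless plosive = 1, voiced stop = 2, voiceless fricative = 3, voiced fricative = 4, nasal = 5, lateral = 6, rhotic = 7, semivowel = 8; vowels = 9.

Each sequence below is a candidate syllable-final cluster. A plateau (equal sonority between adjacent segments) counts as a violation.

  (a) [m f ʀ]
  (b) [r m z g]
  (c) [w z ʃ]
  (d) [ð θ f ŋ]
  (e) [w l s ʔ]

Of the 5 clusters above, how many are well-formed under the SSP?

3

(a) sonority 5-3-7: ill-formed.
(b) sonority 7-5-4-2: well-formed.
(c) sonority 8-4-3: well-formed.
(d) sonority 4-3-3-5: ill-formed.
(e) sonority 8-6-3-1: well-formed.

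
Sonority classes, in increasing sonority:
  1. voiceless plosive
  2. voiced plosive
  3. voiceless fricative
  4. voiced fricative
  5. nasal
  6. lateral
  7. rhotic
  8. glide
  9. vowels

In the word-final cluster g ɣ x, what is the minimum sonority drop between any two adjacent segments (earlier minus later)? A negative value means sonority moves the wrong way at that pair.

-2

/g/ is a voiced plosive (sonority 2).
/ɣ/ is a voiced fricative (sonority 4).
/x/ is a voiceless fricative (sonority 3).
/g/→/ɣ/: change -2.
/ɣ/→/x/: change +1.
Minimum = -2.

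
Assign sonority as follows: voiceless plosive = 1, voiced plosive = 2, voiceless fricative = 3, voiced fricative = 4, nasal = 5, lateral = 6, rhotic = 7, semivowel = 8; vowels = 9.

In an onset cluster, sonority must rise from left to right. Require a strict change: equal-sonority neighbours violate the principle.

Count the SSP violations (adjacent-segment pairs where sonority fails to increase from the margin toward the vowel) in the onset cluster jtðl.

/j/ is a semivowel (sonority 8).
/t/ is a voiceless plosive (sonority 1).
/ð/ is a voiced fricative (sonority 4).
/l/ is a lateral (sonority 6).
/j/→/t/: 8→1 (does not rise) — violation.
/t/→/ð/: 1→4 (rises) — ok.
/ð/→/l/: 4→6 (rises) — ok.

1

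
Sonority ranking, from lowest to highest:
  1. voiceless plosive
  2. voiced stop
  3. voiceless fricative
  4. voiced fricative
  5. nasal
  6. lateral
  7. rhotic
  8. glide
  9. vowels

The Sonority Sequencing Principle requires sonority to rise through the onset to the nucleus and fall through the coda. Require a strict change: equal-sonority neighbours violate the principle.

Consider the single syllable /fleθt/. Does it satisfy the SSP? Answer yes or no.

yes

Onset: /f/ is a voiceless fricative (sonority 3), /l/ is a lateral (sonority 6); then the nucleus /e/ (sonority 9).
Onset profile 3-6-9 — rises to the nucleus.
Coda: /θ/ is a voiceless fricative (sonority 3), /t/ is a voiceless plosive (sonority 1).
Coda profile 9-3-1 — falls from the nucleus.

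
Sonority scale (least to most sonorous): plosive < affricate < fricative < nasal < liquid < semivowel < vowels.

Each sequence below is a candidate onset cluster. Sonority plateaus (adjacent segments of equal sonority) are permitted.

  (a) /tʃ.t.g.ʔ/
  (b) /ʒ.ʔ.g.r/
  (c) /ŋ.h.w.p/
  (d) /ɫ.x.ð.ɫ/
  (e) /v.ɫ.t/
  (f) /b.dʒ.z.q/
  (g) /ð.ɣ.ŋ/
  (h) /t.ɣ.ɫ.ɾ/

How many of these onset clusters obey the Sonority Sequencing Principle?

2

(a) 2-1-1-1 → violates
(b) 3-1-1-5 → violates
(c) 4-3-6-1 → violates
(d) 5-3-3-5 → violates
(e) 3-5-1 → violates
(f) 1-2-3-1 → violates
(g) 3-3-4 → obeys
(h) 1-3-5-5 → obeys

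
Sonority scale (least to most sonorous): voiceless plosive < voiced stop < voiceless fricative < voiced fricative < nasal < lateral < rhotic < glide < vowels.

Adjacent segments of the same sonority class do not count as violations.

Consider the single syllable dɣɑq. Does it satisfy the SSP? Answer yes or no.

Onset: /d/ is a voiced stop (sonority 2), /ɣ/ is a voiced fricative (sonority 4); then the nucleus /ɑ/ (sonority 9).
Onset profile 2-4-9 — rises to the nucleus.
Coda: /q/ is a voiceless plosive (sonority 1).
Coda profile 9-1 — falls from the nucleus.

yes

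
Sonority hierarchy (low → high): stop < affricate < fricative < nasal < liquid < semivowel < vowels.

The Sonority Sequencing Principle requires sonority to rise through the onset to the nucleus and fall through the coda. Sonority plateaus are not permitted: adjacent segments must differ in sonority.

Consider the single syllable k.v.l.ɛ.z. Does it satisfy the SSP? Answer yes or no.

Onset: /k/ is a stop (sonority 1), /v/ is a fricative (sonority 3), /l/ is a liquid (sonority 5); then the nucleus /ɛ/ (sonority 7).
Onset profile 1-3-5-7 — rises to the nucleus.
Coda: /z/ is a fricative (sonority 3).
Coda profile 7-3 — falls from the nucleus.

yes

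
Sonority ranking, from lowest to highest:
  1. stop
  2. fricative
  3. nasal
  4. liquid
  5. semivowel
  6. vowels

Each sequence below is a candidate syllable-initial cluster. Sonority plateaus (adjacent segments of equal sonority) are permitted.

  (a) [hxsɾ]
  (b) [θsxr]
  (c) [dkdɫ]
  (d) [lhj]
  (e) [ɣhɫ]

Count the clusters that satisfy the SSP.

(a) sonority 2-2-2-4: well-formed.
(b) sonority 2-2-2-4: well-formed.
(c) sonority 1-1-1-4: well-formed.
(d) sonority 4-2-5: ill-formed.
(e) sonority 2-2-4: well-formed.

4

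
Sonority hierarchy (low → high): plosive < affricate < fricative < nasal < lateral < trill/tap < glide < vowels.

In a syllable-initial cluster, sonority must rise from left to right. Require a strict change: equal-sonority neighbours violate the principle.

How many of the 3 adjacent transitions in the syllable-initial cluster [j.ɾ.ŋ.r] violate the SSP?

2

/j/: glide = 7.
/ɾ/: trill/tap = 6.
/ŋ/: nasal = 4.
/r/: trill/tap = 6.
/j/→/ɾ/: 7→6 (does not rise) — violation.
/ɾ/→/ŋ/: 6→4 (does not rise) — violation.
/ŋ/→/r/: 4→6 (rises) — ok.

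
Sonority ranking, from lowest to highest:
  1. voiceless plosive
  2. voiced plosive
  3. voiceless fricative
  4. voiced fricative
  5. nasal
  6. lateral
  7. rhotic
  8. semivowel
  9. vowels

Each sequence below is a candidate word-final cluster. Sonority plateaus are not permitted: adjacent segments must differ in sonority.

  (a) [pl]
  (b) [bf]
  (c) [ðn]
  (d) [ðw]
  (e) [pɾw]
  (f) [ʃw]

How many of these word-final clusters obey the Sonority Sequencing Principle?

(a) 1-6 → violates
(b) 2-3 → violates
(c) 4-5 → violates
(d) 4-8 → violates
(e) 1-7-8 → violates
(f) 3-8 → violates

0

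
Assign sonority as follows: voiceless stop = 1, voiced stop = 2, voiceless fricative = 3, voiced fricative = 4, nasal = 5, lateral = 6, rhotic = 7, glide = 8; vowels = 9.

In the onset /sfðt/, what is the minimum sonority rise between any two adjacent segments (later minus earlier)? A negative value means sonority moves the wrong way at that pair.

-3

/s/ — voiceless fricative, sonority 3.
/f/ — voiceless fricative, sonority 3.
/ð/ — voiced fricative, sonority 4.
/t/ — voiceless stop, sonority 1.
/s/→/f/: change +0.
/f/→/ð/: change +1.
/ð/→/t/: change -3.
Minimum = -3.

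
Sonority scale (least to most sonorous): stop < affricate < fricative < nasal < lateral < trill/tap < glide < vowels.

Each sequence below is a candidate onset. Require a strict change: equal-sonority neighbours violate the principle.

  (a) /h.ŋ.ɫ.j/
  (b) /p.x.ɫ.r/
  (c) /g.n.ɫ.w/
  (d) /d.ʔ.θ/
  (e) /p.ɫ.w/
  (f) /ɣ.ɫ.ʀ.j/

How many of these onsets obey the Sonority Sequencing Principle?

5

(a) /h.ŋ.ɫ.j/: profile 3-4-5-7 — obeys.
(b) /p.x.ɫ.r/: profile 1-3-5-6 — obeys.
(c) /g.n.ɫ.w/: profile 1-4-5-7 — obeys.
(d) /d.ʔ.θ/: profile 1-1-3 — violates.
(e) /p.ɫ.w/: profile 1-5-7 — obeys.
(f) /ɣ.ɫ.ʀ.j/: profile 3-5-6-7 — obeys.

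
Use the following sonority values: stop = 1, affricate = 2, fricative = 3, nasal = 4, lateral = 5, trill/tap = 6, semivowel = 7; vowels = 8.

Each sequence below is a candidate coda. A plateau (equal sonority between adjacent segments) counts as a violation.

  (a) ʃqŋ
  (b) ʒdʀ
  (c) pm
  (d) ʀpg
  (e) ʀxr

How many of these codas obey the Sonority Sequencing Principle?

0

(a) ʃqŋ: profile 3-1-4 — violates.
(b) ʒdʀ: profile 3-1-6 — violates.
(c) pm: profile 1-4 — violates.
(d) ʀpg: profile 6-1-1 — violates.
(e) ʀxr: profile 6-3-6 — violates.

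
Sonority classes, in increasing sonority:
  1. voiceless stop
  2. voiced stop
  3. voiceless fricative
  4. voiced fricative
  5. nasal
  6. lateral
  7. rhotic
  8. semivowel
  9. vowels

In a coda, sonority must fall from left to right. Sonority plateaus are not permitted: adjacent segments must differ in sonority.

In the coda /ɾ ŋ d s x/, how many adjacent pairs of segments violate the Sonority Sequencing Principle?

2

/ɾ/ — rhotic, sonority 7.
/ŋ/ — nasal, sonority 5.
/d/ — voiced stop, sonority 2.
/s/ — voiceless fricative, sonority 3.
/x/ — voiceless fricative, sonority 3.
/ɾ/→/ŋ/: 7→5 (falls) — ok.
/ŋ/→/d/: 5→2 (falls) — ok.
/d/→/s/: 2→3 (does not fall) — violation.
/s/→/x/: 3→3 (plateau) — violation.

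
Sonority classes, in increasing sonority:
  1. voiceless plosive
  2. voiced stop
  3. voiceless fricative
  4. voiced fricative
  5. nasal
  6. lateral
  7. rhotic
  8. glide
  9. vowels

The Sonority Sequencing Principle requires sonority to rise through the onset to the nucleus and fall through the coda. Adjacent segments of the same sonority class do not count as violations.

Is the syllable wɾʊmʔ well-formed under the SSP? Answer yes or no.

no

Onset: /w/ is a glide (sonority 8), /ɾ/ is a rhotic (sonority 7); then the nucleus /ʊ/ (sonority 9).
Onset profile 8-7-9 — does not rise throughout.
Coda: /m/ is a nasal (sonority 5), /ʔ/ is a voiceless plosive (sonority 1).
Coda profile 9-5-1 — falls from the nucleus.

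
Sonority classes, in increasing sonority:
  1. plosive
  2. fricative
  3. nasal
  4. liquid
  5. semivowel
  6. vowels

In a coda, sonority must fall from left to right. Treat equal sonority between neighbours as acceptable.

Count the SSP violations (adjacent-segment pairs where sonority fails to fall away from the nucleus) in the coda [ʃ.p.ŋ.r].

2

/ʃ/: fricative = 2.
/p/: plosive = 1.
/ŋ/: nasal = 3.
/r/: liquid = 4.
/ʃ/→/p/: 2→1 (falls) — ok.
/p/→/ŋ/: 1→3 (does not fall) — violation.
/ŋ/→/r/: 3→4 (does not fall) — violation.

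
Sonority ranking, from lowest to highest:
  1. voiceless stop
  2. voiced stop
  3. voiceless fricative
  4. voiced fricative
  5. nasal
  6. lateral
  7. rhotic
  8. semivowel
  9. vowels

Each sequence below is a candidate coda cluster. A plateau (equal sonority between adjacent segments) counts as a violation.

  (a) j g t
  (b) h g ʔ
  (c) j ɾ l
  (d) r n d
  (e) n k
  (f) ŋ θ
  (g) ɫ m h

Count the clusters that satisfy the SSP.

7

(a) sonority 8-2-1: well-formed.
(b) sonority 3-2-1: well-formed.
(c) sonority 8-7-6: well-formed.
(d) sonority 7-5-2: well-formed.
(e) sonority 5-1: well-formed.
(f) sonority 5-3: well-formed.
(g) sonority 6-5-3: well-formed.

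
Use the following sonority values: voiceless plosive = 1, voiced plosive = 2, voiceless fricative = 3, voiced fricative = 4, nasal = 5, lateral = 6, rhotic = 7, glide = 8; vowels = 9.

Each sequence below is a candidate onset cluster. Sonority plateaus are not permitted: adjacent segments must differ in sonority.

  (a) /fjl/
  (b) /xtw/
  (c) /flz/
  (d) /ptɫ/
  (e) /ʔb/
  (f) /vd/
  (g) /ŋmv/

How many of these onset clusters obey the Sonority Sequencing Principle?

1

(a) 3-8-6 → violates
(b) 3-1-8 → violates
(c) 3-6-4 → violates
(d) 1-1-6 → violates
(e) 1-2 → obeys
(f) 4-2 → violates
(g) 5-5-4 → violates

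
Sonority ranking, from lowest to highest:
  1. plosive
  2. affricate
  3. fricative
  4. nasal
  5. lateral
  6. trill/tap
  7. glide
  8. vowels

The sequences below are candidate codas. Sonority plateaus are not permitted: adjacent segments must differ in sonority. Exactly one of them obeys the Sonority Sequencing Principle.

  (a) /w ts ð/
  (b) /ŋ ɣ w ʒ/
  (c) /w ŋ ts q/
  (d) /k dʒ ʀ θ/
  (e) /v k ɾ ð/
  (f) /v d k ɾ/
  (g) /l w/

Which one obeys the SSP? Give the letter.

(a) /w ts ð/: profile 7-2-3 — violates.
(b) /ŋ ɣ w ʒ/: profile 4-3-7-3 — violates.
(c) /w ŋ ts q/: profile 7-4-2-1 — obeys.
(d) /k dʒ ʀ θ/: profile 1-2-6-3 — violates.
(e) /v k ɾ ð/: profile 3-1-6-3 — violates.
(f) /v d k ɾ/: profile 3-1-1-6 — violates.
(g) /l w/: profile 5-7 — violates.

c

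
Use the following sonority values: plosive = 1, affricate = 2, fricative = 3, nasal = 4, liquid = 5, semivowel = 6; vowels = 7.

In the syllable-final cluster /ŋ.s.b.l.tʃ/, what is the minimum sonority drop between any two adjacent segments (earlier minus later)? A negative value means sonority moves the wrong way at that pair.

-4

/ŋ/ — nasal, sonority 4.
/s/ — fricative, sonority 3.
/b/ — plosive, sonority 1.
/l/ — liquid, sonority 5.
/tʃ/ — affricate, sonority 2.
/ŋ/→/s/: change +1.
/s/→/b/: change +2.
/b/→/l/: change -4.
/l/→/tʃ/: change +3.
Minimum = -4.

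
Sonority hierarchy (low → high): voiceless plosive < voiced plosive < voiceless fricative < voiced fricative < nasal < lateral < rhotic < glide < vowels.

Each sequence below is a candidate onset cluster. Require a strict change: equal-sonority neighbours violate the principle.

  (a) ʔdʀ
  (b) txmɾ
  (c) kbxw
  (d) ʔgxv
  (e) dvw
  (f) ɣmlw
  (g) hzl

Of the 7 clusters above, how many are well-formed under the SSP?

(a) 1-2-7 → obeys
(b) 1-3-5-7 → obeys
(c) 1-2-3-8 → obeys
(d) 1-2-3-4 → obeys
(e) 2-4-8 → obeys
(f) 4-5-6-8 → obeys
(g) 3-4-6 → obeys

7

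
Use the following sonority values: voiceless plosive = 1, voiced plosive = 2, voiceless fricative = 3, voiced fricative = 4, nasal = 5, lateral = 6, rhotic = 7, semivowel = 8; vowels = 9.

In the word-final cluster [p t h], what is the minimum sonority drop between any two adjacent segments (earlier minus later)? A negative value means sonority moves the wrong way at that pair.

-2

/p/: voiceless plosive = 1.
/t/: voiceless plosive = 1.
/h/: voiceless fricative = 3.
/p/→/t/: change +0.
/t/→/h/: change -2.
Minimum = -2.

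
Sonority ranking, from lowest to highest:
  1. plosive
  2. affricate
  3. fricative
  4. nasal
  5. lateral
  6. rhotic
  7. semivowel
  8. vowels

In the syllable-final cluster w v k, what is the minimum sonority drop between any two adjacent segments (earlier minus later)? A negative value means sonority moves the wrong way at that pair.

/w/: semivowel = 7.
/v/: fricative = 3.
/k/: plosive = 1.
/w/→/v/: change +4.
/v/→/k/: change +2.
Minimum = 2.

2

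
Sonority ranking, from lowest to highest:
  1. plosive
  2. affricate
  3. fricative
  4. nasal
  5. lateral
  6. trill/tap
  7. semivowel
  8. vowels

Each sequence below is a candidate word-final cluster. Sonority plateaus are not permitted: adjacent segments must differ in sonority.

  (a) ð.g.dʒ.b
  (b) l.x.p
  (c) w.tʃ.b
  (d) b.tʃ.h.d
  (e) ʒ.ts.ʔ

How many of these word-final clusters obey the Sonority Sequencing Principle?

3

(a) 3-1-2-1 → violates
(b) 5-3-1 → obeys
(c) 7-2-1 → obeys
(d) 1-2-3-1 → violates
(e) 3-2-1 → obeys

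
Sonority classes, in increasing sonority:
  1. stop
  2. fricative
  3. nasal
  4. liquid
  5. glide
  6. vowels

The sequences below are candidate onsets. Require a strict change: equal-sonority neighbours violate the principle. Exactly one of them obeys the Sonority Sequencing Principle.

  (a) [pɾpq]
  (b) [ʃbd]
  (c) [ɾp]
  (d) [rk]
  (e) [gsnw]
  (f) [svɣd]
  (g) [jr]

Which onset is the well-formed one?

(a) 1-4-1-1 → violates
(b) 2-1-1 → violates
(c) 4-1 → violates
(d) 4-1 → violates
(e) 1-2-3-5 → obeys
(f) 2-2-2-1 → violates
(g) 5-4 → violates

e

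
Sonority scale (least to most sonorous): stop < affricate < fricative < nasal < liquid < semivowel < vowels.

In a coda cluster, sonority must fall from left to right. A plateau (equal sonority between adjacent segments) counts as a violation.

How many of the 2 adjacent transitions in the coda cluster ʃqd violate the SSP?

1

/ʃ/: fricative = 3.
/q/: stop = 1.
/d/: stop = 1.
/ʃ/→/q/: 3→1 (falls) — ok.
/q/→/d/: 1→1 (plateau) — violation.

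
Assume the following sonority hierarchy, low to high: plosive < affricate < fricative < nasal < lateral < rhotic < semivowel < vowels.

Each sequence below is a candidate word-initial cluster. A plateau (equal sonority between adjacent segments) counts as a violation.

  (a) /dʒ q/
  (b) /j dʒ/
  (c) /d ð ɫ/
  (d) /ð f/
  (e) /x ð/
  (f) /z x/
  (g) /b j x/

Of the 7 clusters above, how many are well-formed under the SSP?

1

(a) sonority 2-1: ill-formed.
(b) sonority 7-2: ill-formed.
(c) sonority 1-3-5: well-formed.
(d) sonority 3-3: ill-formed.
(e) sonority 3-3: ill-formed.
(f) sonority 3-3: ill-formed.
(g) sonority 1-7-3: ill-formed.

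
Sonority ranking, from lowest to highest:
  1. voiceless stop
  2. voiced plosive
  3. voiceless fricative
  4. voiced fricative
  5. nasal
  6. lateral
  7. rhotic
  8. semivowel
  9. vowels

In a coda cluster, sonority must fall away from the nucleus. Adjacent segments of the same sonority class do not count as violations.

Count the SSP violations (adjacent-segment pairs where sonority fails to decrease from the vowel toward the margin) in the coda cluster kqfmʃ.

/k/ — voiceless stop, sonority 1.
/q/ — voiceless stop, sonority 1.
/f/ — voiceless fricative, sonority 3.
/m/ — nasal, sonority 5.
/ʃ/ — voiceless fricative, sonority 3.
/k/→/q/: 1→1 (plateau, allowed) — ok.
/q/→/f/: 1→3 (does not fall) — violation.
/f/→/m/: 3→5 (does not fall) — violation.
/m/→/ʃ/: 5→3 (falls) — ok.

2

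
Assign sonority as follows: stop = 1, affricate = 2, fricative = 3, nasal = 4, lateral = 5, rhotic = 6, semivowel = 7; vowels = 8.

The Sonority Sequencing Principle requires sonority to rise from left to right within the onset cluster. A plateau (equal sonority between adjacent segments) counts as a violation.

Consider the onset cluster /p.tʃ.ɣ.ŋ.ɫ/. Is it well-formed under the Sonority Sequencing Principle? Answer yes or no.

/p/: stop = 1.
/tʃ/: affricate = 2.
/ɣ/: fricative = 3.
/ŋ/: nasal = 4.
/ɫ/: lateral = 5.
The profile 1-2-3-4-5 strictly rises, so the onset cluster satisfies the SSP.

yes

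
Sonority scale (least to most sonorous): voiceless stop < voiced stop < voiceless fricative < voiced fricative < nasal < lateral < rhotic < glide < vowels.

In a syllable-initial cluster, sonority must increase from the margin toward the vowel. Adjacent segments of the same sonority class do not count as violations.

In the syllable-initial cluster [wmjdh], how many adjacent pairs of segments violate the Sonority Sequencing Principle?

2

/w/: glide = 8.
/m/: nasal = 5.
/j/: glide = 8.
/d/: voiced stop = 2.
/h/: voiceless fricative = 3.
/w/→/m/: 8→5 (does not rise) — violation.
/m/→/j/: 5→8 (rises) — ok.
/j/→/d/: 8→2 (does not rise) — violation.
/d/→/h/: 2→3 (rises) — ok.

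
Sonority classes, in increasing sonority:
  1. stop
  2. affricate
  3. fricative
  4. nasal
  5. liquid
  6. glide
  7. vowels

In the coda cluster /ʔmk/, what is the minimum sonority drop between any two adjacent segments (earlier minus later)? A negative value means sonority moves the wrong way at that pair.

/ʔ/ is a stop (sonority 1).
/m/ is a nasal (sonority 4).
/k/ is a stop (sonority 1).
/ʔ/→/m/: change -3.
/m/→/k/: change +3.
Minimum = -3.

-3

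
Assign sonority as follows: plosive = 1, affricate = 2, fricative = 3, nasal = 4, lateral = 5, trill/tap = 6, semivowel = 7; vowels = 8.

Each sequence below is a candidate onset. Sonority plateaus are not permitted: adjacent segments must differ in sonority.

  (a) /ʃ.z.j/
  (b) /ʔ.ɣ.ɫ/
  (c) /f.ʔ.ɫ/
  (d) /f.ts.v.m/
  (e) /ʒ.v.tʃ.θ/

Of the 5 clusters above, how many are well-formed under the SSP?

(a) /ʃ.z.j/: profile 3-3-7 — violates.
(b) /ʔ.ɣ.ɫ/: profile 1-3-5 — obeys.
(c) /f.ʔ.ɫ/: profile 3-1-5 — violates.
(d) /f.ts.v.m/: profile 3-2-3-4 — violates.
(e) /ʒ.v.tʃ.θ/: profile 3-3-2-3 — violates.

1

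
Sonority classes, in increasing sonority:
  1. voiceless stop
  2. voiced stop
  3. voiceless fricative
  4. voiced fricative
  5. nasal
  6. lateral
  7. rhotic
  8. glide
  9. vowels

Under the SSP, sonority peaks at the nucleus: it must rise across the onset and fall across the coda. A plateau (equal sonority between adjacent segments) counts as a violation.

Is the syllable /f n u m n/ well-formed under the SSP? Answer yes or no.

no

Onset: /f/ is a voiceless fricative (sonority 3), /n/ is a nasal (sonority 5); then the nucleus /u/ (sonority 9).
Onset profile 3-5-9 — rises to the nucleus.
Coda: /m/ is a nasal (sonority 5), /n/ is a nasal (sonority 5).
Coda profile 9-5-5 — does not strictly fall throughout.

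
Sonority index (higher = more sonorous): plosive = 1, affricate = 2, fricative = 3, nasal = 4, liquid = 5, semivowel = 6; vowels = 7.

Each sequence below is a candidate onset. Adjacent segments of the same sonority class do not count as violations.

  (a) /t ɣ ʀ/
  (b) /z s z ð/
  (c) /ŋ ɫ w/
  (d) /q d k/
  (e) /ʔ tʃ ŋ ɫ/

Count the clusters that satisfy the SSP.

(a) 1-3-5 → obeys
(b) 3-3-3-3 → obeys
(c) 4-5-6 → obeys
(d) 1-1-1 → obeys
(e) 1-2-4-5 → obeys

5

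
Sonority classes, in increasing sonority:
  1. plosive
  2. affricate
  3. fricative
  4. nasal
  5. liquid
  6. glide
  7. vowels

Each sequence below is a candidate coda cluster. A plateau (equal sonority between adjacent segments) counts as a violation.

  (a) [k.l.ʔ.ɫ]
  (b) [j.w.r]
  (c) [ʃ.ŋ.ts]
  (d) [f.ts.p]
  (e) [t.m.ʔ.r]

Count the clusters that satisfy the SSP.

(a) [k.l.ʔ.ɫ]: profile 1-5-1-5 — violates.
(b) [j.w.r]: profile 6-6-5 — violates.
(c) [ʃ.ŋ.ts]: profile 3-4-2 — violates.
(d) [f.ts.p]: profile 3-2-1 — obeys.
(e) [t.m.ʔ.r]: profile 1-4-1-5 — violates.

1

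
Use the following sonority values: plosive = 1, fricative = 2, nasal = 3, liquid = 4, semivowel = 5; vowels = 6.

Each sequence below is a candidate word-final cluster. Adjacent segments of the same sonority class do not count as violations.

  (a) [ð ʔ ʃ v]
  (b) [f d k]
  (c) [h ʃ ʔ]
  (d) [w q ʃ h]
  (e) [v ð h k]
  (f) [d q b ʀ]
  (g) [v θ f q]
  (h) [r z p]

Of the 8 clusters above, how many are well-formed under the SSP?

5

(a) sonority 2-1-2-2: ill-formed.
(b) sonority 2-1-1: well-formed.
(c) sonority 2-2-1: well-formed.
(d) sonority 5-1-2-2: ill-formed.
(e) sonority 2-2-2-1: well-formed.
(f) sonority 1-1-1-4: ill-formed.
(g) sonority 2-2-2-1: well-formed.
(h) sonority 4-2-1: well-formed.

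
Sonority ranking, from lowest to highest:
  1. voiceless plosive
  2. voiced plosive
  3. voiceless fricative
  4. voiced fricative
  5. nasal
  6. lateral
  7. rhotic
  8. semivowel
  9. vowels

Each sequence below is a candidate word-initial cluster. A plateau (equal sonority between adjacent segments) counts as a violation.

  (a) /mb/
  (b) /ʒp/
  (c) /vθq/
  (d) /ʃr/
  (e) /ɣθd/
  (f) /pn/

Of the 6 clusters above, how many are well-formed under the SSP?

2

(a) 5-2 → violates
(b) 4-1 → violates
(c) 4-3-1 → violates
(d) 3-7 → obeys
(e) 4-3-2 → violates
(f) 1-5 → obeys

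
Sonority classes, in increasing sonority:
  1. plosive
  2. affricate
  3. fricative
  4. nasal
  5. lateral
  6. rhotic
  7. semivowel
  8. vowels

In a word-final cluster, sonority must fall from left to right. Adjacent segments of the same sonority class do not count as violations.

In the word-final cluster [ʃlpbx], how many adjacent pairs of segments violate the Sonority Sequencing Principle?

2

/ʃ/ is a fricative (sonority 3).
/l/ is a lateral (sonority 5).
/p/ is a plosive (sonority 1).
/b/ is a plosive (sonority 1).
/x/ is a fricative (sonority 3).
/ʃ/→/l/: 3→5 (does not fall) — violation.
/l/→/p/: 5→1 (falls) — ok.
/p/→/b/: 1→1 (plateau, allowed) — ok.
/b/→/x/: 1→3 (does not fall) — violation.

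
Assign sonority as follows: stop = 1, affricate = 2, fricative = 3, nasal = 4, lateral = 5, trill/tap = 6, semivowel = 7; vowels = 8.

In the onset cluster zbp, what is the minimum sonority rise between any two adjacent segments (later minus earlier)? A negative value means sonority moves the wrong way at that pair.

/z/ is a fricative (sonority 3).
/b/ is a stop (sonority 1).
/p/ is a stop (sonority 1).
/z/→/b/: change -2.
/b/→/p/: change +0.
Minimum = -2.

-2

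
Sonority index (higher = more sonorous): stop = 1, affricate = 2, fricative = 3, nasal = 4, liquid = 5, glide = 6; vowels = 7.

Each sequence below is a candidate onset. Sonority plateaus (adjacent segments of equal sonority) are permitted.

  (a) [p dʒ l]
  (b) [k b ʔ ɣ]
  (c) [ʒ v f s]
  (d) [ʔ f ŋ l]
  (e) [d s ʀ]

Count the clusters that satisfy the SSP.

5

(a) 1-2-5 → obeys
(b) 1-1-1-3 → obeys
(c) 3-3-3-3 → obeys
(d) 1-3-4-5 → obeys
(e) 1-3-5 → obeys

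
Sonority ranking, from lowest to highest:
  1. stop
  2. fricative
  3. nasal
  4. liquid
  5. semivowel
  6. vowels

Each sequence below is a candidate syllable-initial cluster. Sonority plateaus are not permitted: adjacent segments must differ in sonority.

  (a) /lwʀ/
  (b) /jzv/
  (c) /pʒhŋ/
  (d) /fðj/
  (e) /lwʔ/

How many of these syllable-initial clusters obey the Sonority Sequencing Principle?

(a) 4-5-4 → violates
(b) 5-2-2 → violates
(c) 1-2-2-3 → violates
(d) 2-2-5 → violates
(e) 4-5-1 → violates

0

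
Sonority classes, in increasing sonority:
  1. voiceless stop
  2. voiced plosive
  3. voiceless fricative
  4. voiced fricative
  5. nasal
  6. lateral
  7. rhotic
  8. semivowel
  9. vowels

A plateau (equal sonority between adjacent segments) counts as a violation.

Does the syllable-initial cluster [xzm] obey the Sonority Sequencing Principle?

/x/ — voiceless fricative, sonority 3.
/z/ — voiced fricative, sonority 4.
/m/ — nasal, sonority 5.
The profile 3-4-5 strictly rises, so the syllable-initial cluster satisfies the SSP.

yes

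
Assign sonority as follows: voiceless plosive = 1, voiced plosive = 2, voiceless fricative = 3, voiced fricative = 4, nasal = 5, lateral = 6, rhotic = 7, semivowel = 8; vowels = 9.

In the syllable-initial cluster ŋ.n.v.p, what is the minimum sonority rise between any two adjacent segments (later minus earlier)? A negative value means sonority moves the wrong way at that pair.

/ŋ/: nasal = 5.
/n/: nasal = 5.
/v/: voiced fricative = 4.
/p/: voiceless plosive = 1.
/ŋ/→/n/: change +0.
/n/→/v/: change -1.
/v/→/p/: change -3.
Minimum = -3.

-3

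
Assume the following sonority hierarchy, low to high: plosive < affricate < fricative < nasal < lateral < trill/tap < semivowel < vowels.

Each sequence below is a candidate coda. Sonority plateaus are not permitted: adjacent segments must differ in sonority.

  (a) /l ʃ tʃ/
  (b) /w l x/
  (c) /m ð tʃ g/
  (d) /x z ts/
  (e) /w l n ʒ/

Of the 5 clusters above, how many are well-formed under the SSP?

(a) sonority 5-3-2: well-formed.
(b) sonority 7-5-3: well-formed.
(c) sonority 4-3-2-1: well-formed.
(d) sonority 3-3-2: ill-formed.
(e) sonority 7-5-4-3: well-formed.

4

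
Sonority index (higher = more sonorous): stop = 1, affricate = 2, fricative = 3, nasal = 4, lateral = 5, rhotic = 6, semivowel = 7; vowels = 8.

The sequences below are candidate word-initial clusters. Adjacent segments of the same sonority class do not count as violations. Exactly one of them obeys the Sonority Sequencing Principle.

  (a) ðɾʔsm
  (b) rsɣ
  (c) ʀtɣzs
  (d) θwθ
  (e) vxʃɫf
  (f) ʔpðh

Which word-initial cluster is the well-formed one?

f

(a) ðɾʔsm: profile 3-6-1-3-4 — violates.
(b) rsɣ: profile 6-3-3 — violates.
(c) ʀtɣzs: profile 6-1-3-3-3 — violates.
(d) θwθ: profile 3-7-3 — violates.
(e) vxʃɫf: profile 3-3-3-5-3 — violates.
(f) ʔpðh: profile 1-1-3-3 — obeys.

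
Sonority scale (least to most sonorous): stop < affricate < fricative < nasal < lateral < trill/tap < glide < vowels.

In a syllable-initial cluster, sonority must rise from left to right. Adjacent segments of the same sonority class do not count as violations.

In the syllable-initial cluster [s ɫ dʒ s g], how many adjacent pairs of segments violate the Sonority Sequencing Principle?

/s/: fricative = 3.
/ɫ/: lateral = 5.
/dʒ/: affricate = 2.
/s/: fricative = 3.
/g/: stop = 1.
/s/→/ɫ/: 3→5 (rises) — ok.
/ɫ/→/dʒ/: 5→2 (does not rise) — violation.
/dʒ/→/s/: 2→3 (rises) — ok.
/s/→/g/: 3→1 (does not rise) — violation.

2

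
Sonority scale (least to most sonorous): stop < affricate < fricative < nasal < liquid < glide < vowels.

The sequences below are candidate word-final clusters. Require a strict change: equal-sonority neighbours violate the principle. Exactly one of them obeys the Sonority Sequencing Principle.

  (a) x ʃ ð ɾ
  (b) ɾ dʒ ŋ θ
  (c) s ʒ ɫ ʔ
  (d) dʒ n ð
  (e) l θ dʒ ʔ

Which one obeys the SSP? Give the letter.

(a) sonority 3-3-3-5: ill-formed.
(b) sonority 5-2-4-3: ill-formed.
(c) sonority 3-3-5-1: ill-formed.
(d) sonority 2-4-3: ill-formed.
(e) sonority 5-3-2-1: well-formed.

e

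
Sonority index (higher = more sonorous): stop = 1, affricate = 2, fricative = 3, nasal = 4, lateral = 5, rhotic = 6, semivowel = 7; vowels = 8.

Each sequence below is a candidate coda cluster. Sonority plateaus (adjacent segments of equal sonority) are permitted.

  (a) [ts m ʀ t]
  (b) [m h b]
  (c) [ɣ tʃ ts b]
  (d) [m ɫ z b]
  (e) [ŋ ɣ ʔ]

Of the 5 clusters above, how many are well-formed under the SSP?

(a) 2-4-6-1 → violates
(b) 4-3-1 → obeys
(c) 3-2-2-1 → obeys
(d) 4-5-3-1 → violates
(e) 4-3-1 → obeys

3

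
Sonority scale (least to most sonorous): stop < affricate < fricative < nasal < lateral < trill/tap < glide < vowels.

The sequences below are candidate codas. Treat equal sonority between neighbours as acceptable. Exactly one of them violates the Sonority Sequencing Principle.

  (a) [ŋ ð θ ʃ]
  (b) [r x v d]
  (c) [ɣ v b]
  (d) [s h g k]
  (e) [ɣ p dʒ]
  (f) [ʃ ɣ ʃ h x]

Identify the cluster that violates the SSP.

e

(a) [ŋ ð θ ʃ]: profile 4-3-3-3 — obeys.
(b) [r x v d]: profile 6-3-3-1 — obeys.
(c) [ɣ v b]: profile 3-3-1 — obeys.
(d) [s h g k]: profile 3-3-1-1 — obeys.
(e) [ɣ p dʒ]: profile 3-1-2 — violates.
(f) [ʃ ɣ ʃ h x]: profile 3-3-3-3-3 — obeys.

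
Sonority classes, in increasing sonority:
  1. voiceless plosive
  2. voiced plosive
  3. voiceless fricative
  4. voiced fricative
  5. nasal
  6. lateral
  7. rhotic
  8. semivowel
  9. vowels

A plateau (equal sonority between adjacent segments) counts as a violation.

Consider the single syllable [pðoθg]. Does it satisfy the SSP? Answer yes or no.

Onset: /p/ is a voiceless plosive (sonority 1), /ð/ is a voiced fricative (sonority 4); then the nucleus /o/ (sonority 9).
Onset profile 1-4-9 — rises to the nucleus.
Coda: /θ/ is a voiceless fricative (sonority 3), /g/ is a voiced plosive (sonority 2).
Coda profile 9-3-2 — falls from the nucleus.

yes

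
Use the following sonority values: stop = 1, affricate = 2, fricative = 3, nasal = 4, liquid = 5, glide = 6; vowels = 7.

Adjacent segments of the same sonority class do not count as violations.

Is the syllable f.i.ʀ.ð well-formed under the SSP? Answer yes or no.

yes

Onset: /f/ is a fricative (sonority 3); then the nucleus /i/ (sonority 7).
Onset profile 3-7 — rises to the nucleus.
Coda: /ʀ/ is a liquid (sonority 5), /ð/ is a fricative (sonority 3).
Coda profile 7-5-3 — falls from the nucleus.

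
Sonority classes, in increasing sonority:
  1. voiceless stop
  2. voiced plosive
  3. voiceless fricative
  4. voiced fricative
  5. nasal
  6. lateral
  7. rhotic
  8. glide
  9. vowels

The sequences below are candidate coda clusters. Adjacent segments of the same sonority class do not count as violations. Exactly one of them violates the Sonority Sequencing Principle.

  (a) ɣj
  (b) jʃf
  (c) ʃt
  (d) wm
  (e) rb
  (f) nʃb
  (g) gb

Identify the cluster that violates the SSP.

(a) ɣj: profile 4-8 — violates.
(b) jʃf: profile 8-3-3 — obeys.
(c) ʃt: profile 3-1 — obeys.
(d) wm: profile 8-5 — obeys.
(e) rb: profile 7-2 — obeys.
(f) nʃb: profile 5-3-2 — obeys.
(g) gb: profile 2-2 — obeys.

a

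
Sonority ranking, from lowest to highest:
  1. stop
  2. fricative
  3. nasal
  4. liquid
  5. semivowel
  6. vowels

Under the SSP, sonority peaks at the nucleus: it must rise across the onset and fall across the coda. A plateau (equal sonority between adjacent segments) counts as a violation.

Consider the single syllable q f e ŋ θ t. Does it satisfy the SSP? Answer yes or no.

Onset: /q/ is a stop (sonority 1), /f/ is a fricative (sonority 2); then the nucleus /e/ (sonority 6).
Onset profile 1-2-6 — rises to the nucleus.
Coda: /ŋ/ is a nasal (sonority 3), /θ/ is a fricative (sonority 2), /t/ is a stop (sonority 1).
Coda profile 6-3-2-1 — falls from the nucleus.

yes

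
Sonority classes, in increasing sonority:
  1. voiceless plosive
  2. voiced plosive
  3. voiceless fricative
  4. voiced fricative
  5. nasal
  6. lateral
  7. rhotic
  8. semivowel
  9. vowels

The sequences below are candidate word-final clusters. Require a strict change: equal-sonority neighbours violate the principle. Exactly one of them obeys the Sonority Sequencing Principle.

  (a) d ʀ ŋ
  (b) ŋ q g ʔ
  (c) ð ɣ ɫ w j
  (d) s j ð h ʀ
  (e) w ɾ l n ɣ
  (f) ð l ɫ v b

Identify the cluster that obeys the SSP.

(a) d ʀ ŋ: profile 2-7-5 — violates.
(b) ŋ q g ʔ: profile 5-1-2-1 — violates.
(c) ð ɣ ɫ w j: profile 4-4-6-8-8 — violates.
(d) s j ð h ʀ: profile 3-8-4-3-7 — violates.
(e) w ɾ l n ɣ: profile 8-7-6-5-4 — obeys.
(f) ð l ɫ v b: profile 4-6-6-4-2 — violates.

e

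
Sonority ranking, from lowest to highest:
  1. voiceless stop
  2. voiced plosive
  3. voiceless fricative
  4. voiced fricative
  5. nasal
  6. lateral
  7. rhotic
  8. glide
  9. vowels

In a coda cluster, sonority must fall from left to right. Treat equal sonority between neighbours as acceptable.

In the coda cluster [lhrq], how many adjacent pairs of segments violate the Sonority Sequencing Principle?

1

/l/: lateral = 6.
/h/: voiceless fricative = 3.
/r/: rhotic = 7.
/q/: voiceless stop = 1.
/l/→/h/: 6→3 (falls) — ok.
/h/→/r/: 3→7 (does not fall) — violation.
/r/→/q/: 7→1 (falls) — ok.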